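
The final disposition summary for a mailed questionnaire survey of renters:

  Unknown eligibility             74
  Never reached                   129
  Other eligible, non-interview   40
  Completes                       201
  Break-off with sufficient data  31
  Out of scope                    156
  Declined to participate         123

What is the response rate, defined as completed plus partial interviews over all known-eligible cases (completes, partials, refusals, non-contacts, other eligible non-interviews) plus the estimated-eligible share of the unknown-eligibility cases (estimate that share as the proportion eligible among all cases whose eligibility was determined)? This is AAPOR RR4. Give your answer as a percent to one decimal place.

39.9%

Top = 201 + 31 = 232
Eligible (known) = 201 + 31 + 123 + 129 + 40 = 524
e = 524 / (524 + 156) = 524 / 680 = 0.7706
Estimated eligible among unknowns = 0.7706 × 74 = 57.02
Denominator = 524 + 57.02 = 581.02
RR4 = 232 / 581.02 = 0.3993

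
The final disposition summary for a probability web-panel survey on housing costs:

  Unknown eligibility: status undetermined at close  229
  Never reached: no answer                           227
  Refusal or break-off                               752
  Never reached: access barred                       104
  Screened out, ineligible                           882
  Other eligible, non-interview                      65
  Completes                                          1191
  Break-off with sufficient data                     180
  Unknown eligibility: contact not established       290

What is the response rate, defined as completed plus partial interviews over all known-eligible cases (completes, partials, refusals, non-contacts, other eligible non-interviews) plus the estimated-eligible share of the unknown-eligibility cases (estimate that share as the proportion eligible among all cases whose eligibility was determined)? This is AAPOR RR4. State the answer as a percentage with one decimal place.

Non-contacts = 227 + 104 = 331
Unknown eligibility = 290 + 229 = 519
Numerator = 1191 + 180 = 1371
Known eligible = 1191 + 180 + 752 + 331 + 65 = 2519
e = 2519 / (2519 + 882) = 2519 / 3401 = 0.7407
Estimated eligible among unknowns = 0.7407 × 519 = 384.42
Denominator = 2519 + 384.42 = 2903.42
RR4 = 1371 / 2903.42 = 0.4722

47.2%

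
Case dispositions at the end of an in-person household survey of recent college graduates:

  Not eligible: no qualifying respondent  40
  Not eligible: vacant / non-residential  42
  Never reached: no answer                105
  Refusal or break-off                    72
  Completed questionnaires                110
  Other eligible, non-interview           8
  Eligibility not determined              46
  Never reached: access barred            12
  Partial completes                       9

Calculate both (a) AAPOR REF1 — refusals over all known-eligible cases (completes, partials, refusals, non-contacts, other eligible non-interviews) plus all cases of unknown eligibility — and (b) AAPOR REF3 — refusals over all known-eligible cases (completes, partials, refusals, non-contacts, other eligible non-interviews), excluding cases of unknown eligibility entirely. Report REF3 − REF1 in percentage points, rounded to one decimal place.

No contact after all attempts = 105 + 12 = 117
Out of scope = 40 + 42 = 82
Numerator → 72
Denom → 110 + 9 + 72 + 117 + 8 + 46 = 362
REF1 = 72 / 362 = 0.1989
Denom → 110 + 9 + 72 + 117 + 8 = 316
REF3 = 72 / 316 = 0.2278
Difference = 22.78 − 19.89 = 2.89 percentage points

2.9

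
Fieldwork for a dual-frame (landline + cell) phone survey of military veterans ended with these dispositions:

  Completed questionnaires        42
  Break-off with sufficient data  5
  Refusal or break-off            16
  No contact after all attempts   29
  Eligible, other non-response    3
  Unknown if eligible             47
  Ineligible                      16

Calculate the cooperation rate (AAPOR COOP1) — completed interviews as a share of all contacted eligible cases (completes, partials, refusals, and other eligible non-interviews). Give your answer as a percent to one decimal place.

Top: 42
Denominator: 42 + 5 + 16 + 3 = 66
COOP1 = 42 / 66 = 0.6364

63.6%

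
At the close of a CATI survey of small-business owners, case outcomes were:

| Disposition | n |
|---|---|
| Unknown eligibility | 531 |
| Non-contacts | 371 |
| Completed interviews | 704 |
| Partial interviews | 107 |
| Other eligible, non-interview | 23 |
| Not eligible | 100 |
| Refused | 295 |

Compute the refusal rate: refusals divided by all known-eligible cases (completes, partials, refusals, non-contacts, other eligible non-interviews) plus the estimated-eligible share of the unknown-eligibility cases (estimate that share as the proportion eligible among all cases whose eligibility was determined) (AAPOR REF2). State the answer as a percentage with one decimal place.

Num: 295
Known eligible: 704 + 107 + 295 + 371 + 23 = 1500
e = 1500 / (1500 + 100) = 1500 / 1600 = 0.9375
Eligible share of unknowns: 0.9375 × 531 = 497.81
Denominator: 1500 + 497.81 = 1997.81
REF2 = 295 / 1997.81 = 0.1477

14.8%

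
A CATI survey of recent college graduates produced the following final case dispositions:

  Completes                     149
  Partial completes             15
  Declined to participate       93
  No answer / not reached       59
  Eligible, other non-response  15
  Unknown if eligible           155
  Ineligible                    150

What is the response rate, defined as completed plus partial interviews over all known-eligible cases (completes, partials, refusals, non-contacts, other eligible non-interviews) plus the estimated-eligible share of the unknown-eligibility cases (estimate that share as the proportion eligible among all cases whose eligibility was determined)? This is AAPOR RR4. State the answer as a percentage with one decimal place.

Top: 149 + 15 = 164
Known eligible: 149 + 15 + 93 + 59 + 15 = 331
e = 331 / (331 + 150) = 331 / 481 = 0.6881
Estimated eligible among unknowns: 0.6881 × 155 = 106.66
Base: 331 + 106.66 = 437.66
RR4 = 164 / 437.66 = 0.3747

37.5%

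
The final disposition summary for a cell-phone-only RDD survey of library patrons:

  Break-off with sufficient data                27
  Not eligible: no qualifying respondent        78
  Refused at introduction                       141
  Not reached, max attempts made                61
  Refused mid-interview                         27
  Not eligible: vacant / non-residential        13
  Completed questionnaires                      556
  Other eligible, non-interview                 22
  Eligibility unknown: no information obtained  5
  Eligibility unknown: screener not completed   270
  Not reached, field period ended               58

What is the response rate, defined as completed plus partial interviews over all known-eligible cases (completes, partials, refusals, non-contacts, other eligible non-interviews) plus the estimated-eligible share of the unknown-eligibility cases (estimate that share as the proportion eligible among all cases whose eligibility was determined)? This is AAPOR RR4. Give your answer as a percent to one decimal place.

Refusals = 141 + 27 = 168
No contact after all attempts = 58 + 61 = 119
Unknown if eligible = 270 + 5 = 275
Ineligible = 78 + 13 = 91
Top = 556 + 27 = 583
Determined eligible = 556 + 27 + 168 + 119 + 22 = 892
e = 892 / (892 + 91) = 892 / 983 = 0.9074
Eligible share of unknowns = 0.9074 × 275 = 249.53
Denominator = 892 + 249.53 = 1141.53
RR4 = 583 / 1141.53 = 0.5107

51.1%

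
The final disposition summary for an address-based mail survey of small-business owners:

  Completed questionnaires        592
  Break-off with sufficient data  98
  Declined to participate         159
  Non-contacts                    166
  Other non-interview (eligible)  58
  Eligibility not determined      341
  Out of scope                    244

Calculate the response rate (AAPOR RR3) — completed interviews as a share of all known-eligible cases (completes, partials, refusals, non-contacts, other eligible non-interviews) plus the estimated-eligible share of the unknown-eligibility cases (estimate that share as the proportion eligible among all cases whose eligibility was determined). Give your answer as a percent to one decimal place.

Numerator = 592
Known eligible = 592 + 98 + 159 + 166 + 58 = 1073
e = 1073 / (1073 + 244) = 1073 / 1317 = 0.8147
e × U = 0.8147 × 341 = 277.81
Base = 1073 + 277.81 = 1350.81
RR3 = 592 / 1350.81 = 0.4383

43.8%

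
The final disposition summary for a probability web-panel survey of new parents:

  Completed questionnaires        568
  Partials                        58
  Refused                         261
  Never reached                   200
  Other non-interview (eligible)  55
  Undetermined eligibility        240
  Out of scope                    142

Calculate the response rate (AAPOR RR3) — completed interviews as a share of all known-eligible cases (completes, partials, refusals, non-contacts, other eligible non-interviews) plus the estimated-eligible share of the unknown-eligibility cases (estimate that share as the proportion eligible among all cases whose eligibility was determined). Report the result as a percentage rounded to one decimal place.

Num = 568
Known eligible = 568 + 58 + 261 + 200 + 55 = 1142
e = 1142 / (1142 + 142) = 1142 / 1284 = 0.8894
Eligible share of unknowns = 0.8894 × 240 = 213.46
Base = 1142 + 213.46 = 1355.46
RR3 = 568 / 1355.46 = 0.4190

41.9%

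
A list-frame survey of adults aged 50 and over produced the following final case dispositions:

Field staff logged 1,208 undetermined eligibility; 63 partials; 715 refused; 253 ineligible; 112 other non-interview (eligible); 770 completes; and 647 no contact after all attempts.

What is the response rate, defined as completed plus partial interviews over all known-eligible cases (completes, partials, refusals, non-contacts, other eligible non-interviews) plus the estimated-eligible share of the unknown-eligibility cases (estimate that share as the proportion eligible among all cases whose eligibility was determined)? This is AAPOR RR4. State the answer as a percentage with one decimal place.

24.5%

Top = 770 + 63 = 833
Known eligible = 770 + 63 + 715 + 647 + 112 = 2307
e = 2307 / (2307 + 253) = 2307 / 2560 = 0.9012
Estimated eligible among unknowns = 0.9012 × 1208 = 1088.65
Base = 2307 + 1088.65 = 3395.65
RR4 = 833 / 3395.65 = 0.2453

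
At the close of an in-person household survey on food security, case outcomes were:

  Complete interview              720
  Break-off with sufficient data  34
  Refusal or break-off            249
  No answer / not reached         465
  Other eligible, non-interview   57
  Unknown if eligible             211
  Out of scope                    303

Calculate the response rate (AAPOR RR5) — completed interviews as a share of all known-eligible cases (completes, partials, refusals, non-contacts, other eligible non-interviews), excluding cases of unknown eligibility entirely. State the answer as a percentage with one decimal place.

Top = 720
Denom = 720 + 34 + 249 + 465 + 57 = 1525
RR5 = 720 / 1525 = 0.4721

47.2%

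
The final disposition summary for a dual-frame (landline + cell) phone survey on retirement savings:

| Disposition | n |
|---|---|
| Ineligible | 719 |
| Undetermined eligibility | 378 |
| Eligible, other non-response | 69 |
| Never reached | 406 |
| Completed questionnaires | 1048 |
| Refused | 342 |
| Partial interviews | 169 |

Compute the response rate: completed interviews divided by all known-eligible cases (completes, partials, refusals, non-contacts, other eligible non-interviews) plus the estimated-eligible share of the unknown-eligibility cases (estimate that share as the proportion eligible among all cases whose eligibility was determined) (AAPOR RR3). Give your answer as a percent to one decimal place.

Num = 1048
Determined eligible = 1048 + 169 + 342 + 406 + 69 = 2034
e = 2034 / (2034 + 719) = 2034 / 2753 = 0.7388
Estimated eligible among unknowns = 0.7388 × 378 = 279.27
Denom = 2034 + 279.27 = 2313.27
RR3 = 1048 / 2313.27 = 0.4530

45.3%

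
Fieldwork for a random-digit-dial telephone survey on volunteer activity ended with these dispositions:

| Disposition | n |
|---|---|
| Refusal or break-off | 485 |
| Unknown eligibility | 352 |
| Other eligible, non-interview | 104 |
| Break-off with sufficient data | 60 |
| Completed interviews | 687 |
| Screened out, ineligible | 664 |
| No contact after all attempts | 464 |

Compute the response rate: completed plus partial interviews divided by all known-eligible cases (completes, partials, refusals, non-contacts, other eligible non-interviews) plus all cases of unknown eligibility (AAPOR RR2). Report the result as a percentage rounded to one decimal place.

Top: 687 + 60 = 747
Base: 687 + 60 + 485 + 464 + 104 + 352 = 2152
RR2 = 747 / 2152 = 0.3471

34.7%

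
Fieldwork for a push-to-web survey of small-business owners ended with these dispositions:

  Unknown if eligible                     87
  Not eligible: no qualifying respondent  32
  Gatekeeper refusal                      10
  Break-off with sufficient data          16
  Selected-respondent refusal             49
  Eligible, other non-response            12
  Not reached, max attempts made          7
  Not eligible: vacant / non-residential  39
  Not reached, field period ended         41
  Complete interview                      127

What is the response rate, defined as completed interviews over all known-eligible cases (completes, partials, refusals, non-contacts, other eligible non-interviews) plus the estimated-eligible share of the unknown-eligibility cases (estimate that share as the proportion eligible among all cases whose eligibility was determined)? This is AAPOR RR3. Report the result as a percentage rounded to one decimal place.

Refusals = 10 + 49 = 59
No answer / not reached = 41 + 7 = 48
Out of scope = 32 + 39 = 71
Num = 127
Determined eligible = 127 + 16 + 59 + 48 + 12 = 262
e = 262 / (262 + 71) = 262 / 333 = 0.7868
Estimated eligible among unknowns = 0.7868 × 87 = 68.45
Denom = 262 + 68.45 = 330.45
RR3 = 127 / 330.45 = 0.3843

38.4%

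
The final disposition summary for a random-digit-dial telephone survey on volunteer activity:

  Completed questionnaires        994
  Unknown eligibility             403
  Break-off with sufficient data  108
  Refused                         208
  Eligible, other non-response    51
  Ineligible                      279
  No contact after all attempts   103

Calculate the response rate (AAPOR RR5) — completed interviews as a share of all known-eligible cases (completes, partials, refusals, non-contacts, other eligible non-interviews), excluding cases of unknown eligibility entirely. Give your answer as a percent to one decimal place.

67.9%

Top → 994
Base → 994 + 108 + 208 + 103 + 51 = 1464
RR5 = 994 / 1464 = 0.6790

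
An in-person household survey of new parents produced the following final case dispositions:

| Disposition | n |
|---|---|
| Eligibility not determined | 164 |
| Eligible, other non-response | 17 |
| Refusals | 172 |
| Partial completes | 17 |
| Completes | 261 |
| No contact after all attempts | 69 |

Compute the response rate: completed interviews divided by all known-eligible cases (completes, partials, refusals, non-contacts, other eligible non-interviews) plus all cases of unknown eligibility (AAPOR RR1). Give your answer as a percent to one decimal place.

37.3%

Numerator = 261
Denominator = 261 + 17 + 172 + 69 + 17 + 164 = 700
RR1 = 261 / 700 = 0.3729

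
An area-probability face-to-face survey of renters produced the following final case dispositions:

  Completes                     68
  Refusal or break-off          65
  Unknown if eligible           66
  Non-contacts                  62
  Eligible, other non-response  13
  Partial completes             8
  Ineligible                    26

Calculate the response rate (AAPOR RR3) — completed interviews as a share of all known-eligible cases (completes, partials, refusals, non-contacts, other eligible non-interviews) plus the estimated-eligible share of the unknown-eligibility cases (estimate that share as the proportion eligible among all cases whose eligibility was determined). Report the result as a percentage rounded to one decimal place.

Top → 68
Determined eligible → 68 + 8 + 65 + 62 + 13 = 216
e = 216 / (216 + 26) = 216 / 242 = 0.8926
Eligible share of unknowns → 0.8926 × 66 = 58.91
Base → 216 + 58.91 = 274.91
RR3 = 68 / 274.91 = 0.2474

24.7%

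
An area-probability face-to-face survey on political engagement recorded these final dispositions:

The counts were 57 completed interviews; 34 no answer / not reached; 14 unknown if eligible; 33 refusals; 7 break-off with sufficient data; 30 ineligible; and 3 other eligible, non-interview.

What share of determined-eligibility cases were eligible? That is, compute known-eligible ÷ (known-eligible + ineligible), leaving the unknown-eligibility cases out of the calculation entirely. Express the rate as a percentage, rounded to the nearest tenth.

81.7%

Known eligible → 57 + 7 + 33 + 34 + 3 = 134
e = 134 / (134 + 30) = 134 / 164 = 0.8171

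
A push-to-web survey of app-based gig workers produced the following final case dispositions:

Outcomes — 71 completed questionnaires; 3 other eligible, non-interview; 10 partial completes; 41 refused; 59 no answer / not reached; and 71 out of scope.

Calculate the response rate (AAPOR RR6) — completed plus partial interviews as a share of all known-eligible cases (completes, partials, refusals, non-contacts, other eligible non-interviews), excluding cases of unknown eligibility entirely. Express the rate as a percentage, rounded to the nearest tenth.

Num = 71 + 10 = 81
Base = 71 + 10 + 41 + 59 + 3 = 184
RR6 = 81 / 184 = 0.4402

44.0%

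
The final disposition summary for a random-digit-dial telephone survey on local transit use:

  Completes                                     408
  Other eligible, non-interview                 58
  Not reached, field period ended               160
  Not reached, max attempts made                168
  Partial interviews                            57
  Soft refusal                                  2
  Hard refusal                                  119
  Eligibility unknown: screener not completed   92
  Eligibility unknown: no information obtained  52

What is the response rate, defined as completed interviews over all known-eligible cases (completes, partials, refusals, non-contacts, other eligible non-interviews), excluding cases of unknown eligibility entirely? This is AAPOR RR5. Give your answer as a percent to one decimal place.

42.0%

Refused = 119 + 2 = 121
Never reached = 160 + 168 = 328
Eligibility not determined = 92 + 52 = 144
Num = 408
Base = 408 + 57 + 121 + 328 + 58 = 972
RR5 = 408 / 972 = 0.4198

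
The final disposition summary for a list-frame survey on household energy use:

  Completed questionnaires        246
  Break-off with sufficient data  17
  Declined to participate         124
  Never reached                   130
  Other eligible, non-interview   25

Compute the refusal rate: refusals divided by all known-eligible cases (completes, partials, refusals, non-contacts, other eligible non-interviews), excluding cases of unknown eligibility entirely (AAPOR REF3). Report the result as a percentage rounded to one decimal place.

Top = 124
Denom = 246 + 17 + 124 + 130 + 25 = 542
REF3 = 124 / 542 = 0.2288

22.9%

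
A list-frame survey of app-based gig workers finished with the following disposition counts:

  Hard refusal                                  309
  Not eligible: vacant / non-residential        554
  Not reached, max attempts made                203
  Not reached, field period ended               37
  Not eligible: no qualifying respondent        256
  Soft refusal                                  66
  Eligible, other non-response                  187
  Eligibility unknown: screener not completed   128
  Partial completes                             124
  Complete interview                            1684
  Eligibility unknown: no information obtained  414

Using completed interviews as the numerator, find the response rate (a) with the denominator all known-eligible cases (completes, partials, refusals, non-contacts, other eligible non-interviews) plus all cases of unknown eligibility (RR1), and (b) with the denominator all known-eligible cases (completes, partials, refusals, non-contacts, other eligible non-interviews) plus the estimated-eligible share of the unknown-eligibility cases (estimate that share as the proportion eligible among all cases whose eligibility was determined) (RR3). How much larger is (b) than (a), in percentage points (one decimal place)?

Declined to participate = 309 + 66 = 375
Non-contacts = 37 + 203 = 240
Eligibility not determined = 128 + 414 = 542
Ineligible = 256 + 554 = 810
Numerator → 1684
Denominator → 1684 + 124 + 375 + 240 + 187 + 542 = 3152
RR1 = 1684 / 3152 = 0.5343
Determined eligible → 1684 + 124 + 375 + 240 + 187 = 2610
e = 2610 / (2610 + 810) = 2610 / 3420 = 0.7632
Estimated eligible among unknowns → 0.7632 × 542 = 413.65
Denominator → 2610 + 413.65 = 3023.65
RR3 = 1684 / 3023.65 = 0.5569
Difference = 55.69 − 53.43 = 2.26 percentage points

2.3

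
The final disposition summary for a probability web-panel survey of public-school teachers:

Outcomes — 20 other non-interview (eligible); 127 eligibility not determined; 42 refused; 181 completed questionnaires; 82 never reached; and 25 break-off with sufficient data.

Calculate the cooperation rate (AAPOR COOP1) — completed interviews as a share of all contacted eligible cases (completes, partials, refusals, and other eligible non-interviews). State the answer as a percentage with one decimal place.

Top = 181
Denom = 181 + 25 + 42 + 20 = 268
COOP1 = 181 / 268 = 0.6754

67.5%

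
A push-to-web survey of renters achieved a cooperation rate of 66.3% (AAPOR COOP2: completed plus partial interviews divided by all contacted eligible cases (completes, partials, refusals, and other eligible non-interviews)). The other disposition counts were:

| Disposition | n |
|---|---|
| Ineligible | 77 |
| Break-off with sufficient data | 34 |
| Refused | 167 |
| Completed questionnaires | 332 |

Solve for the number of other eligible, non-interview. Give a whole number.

Numerator = 332 + 34 = 366
COOP2 = 366 / D = 0.663
D = 366 / 0.663 = 552.0
Rest of base = 533
other eligible, non-interview = 552.0 − 533 ≈ 19

19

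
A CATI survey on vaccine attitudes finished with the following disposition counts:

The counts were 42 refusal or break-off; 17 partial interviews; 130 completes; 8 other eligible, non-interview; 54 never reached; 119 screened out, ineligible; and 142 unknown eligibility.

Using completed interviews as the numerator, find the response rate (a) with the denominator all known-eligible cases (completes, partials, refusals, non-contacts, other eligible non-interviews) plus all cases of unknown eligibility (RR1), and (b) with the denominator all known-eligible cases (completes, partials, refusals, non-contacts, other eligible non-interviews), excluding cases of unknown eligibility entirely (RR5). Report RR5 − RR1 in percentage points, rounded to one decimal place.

Numerator: 130
Base: 130 + 17 + 42 + 54 + 8 + 142 = 393
RR1 = 130 / 393 = 0.3308
Base: 130 + 17 + 42 + 54 + 8 = 251
RR5 = 130 / 251 = 0.5179
Difference = 51.79 − 33.08 = 18.71 percentage points

18.7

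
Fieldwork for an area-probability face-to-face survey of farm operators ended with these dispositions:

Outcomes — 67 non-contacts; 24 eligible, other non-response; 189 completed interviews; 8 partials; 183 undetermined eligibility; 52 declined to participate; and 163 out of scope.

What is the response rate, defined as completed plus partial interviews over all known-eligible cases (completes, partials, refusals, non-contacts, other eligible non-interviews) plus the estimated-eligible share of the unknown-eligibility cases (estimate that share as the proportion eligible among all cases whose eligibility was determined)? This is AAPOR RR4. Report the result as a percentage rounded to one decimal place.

Numerator: 189 + 8 = 197
Eligible (known): 189 + 8 + 52 + 67 + 24 = 340
e = 340 / (340 + 163) = 340 / 503 = 0.6759
Estimated eligible among unknowns: 0.6759 × 183 = 123.69
Denominator: 340 + 123.69 = 463.69
RR4 = 197 / 463.69 = 0.4249

42.5%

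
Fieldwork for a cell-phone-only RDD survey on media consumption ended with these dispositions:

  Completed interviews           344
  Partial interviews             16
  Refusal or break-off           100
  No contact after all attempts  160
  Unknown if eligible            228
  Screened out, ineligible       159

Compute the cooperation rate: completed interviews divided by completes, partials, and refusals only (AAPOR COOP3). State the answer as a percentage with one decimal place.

74.8%

Num → 344
Denom → 344 + 16 + 100 = 460
COOP3 = 344 / 460 = 0.7478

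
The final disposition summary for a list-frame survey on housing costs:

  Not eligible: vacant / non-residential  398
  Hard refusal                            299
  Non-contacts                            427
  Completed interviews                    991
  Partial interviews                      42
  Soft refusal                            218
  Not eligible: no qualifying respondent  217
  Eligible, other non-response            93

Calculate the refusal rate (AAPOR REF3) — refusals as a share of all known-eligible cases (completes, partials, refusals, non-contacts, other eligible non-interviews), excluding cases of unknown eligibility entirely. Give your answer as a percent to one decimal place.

Declined to participate = 299 + 218 = 517
Screened out, ineligible = 217 + 398 = 615
Top = 517
Base = 991 + 42 + 517 + 427 + 93 = 2070
REF3 = 517 / 2070 = 0.2498

25.0%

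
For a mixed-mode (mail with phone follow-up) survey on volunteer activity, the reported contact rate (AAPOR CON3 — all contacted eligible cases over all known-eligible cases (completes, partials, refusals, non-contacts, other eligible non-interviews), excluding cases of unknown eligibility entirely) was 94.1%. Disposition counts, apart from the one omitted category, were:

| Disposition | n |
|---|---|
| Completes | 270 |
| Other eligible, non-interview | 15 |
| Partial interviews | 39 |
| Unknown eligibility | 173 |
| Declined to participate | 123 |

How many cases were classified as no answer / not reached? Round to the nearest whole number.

Top = 270 + 39 + 123 + 15 = 447
CON3 = 447 / D = 0.941
D = 447 / 0.941 = 475.0
Remaining denominator categories sum to 447
no answer / not reached = 475.0 − 447 ≈ 28

28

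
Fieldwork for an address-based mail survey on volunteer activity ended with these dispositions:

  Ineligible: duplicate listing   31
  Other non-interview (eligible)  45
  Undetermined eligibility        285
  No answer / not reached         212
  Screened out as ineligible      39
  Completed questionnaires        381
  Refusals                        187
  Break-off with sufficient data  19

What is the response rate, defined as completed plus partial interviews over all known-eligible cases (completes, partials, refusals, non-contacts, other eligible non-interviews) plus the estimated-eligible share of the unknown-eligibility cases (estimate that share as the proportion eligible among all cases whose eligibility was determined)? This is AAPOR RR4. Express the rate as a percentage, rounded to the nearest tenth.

36.1%

Out of scope = 39 + 31 = 70
Num → 381 + 19 = 400
Known eligible → 381 + 19 + 187 + 212 + 45 = 844
e = 844 / (844 + 70) = 844 / 914 = 0.9234
e × U → 0.9234 × 285 = 263.17
Base → 844 + 263.17 = 1107.17
RR4 = 400 / 1107.17 = 0.3613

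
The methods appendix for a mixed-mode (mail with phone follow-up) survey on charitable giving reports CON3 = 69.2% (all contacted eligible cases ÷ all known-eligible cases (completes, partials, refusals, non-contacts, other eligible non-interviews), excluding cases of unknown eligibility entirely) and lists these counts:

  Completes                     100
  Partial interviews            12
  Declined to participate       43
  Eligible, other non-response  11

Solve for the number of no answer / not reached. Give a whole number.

Numerator: 100 + 12 + 43 + 11 = 166
CON3 = 166 / D = 0.692
D = 166 / 0.692 = 239.9
Remaining denominator categories sum to 166
no answer / not reached = 239.9 − 166 ≈ 74

74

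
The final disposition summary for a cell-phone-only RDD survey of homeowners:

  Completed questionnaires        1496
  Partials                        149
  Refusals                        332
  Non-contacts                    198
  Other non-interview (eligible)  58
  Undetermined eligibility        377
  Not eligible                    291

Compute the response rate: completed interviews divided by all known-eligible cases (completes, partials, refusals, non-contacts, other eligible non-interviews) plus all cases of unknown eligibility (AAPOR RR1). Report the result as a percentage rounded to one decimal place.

Numerator: 1496
Base: 1496 + 149 + 332 + 198 + 58 + 377 = 2610
RR1 = 1496 / 2610 = 0.5732

57.3%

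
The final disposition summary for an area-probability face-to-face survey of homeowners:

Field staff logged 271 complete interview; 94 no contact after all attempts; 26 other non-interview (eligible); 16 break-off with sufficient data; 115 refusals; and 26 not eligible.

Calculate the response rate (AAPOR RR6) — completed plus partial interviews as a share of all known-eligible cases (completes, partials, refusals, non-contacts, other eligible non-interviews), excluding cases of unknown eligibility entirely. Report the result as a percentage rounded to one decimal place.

55.0%

Num = 271 + 16 = 287
Base = 271 + 16 + 115 + 94 + 26 = 522
RR6 = 287 / 522 = 0.5498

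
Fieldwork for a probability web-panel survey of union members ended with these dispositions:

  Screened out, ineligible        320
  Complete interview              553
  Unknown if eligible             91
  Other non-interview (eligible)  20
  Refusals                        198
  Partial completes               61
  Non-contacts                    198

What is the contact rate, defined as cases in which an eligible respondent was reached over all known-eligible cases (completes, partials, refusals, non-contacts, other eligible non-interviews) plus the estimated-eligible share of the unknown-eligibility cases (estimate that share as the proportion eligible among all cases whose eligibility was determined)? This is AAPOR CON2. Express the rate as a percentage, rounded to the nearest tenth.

Num: 553 + 61 + 198 + 20 = 832
Known eligible: 553 + 61 + 198 + 198 + 20 = 1030
e = 1030 / (1030 + 320) = 1030 / 1350 = 0.7630
e × U: 0.7630 × 91 = 69.43
Denom: 1030 + 69.43 = 1099.43
CON2 = 832 / 1099.43 = 0.7568

75.7%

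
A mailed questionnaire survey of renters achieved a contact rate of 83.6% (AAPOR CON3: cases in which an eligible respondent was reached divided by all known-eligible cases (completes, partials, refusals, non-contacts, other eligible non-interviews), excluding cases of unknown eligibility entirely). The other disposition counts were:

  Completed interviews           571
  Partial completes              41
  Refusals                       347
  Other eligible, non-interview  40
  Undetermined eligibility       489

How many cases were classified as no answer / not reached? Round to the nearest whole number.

Num: 571 + 41 + 347 + 40 = 999
CON3 = 999 / D = 0.836
D = 999 / 0.836 = 1195.0
Other denominator terms total 999
no answer / not reached = 1195.0 − 999 ≈ 196

196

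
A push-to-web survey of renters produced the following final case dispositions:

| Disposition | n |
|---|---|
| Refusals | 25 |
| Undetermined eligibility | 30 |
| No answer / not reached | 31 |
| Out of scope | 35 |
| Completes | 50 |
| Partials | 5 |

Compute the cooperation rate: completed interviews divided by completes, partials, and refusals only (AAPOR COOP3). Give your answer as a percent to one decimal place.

Num → 50
Denom → 50 + 5 + 25 = 80
COOP3 = 50 / 80 = 0.6250

62.5%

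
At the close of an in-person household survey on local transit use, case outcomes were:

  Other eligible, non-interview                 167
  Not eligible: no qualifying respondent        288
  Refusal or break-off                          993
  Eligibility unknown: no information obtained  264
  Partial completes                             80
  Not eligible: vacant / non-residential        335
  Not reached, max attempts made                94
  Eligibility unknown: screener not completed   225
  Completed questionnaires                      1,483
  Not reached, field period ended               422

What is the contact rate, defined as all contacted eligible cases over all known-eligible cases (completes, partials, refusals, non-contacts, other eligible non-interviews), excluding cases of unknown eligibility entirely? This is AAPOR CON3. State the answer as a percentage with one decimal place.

84.1%

Non-contacts = 422 + 94 = 516
Eligibility not determined = 225 + 264 = 489
Screened out, ineligible = 288 + 335 = 623
Top: 1483 + 80 + 993 + 167 = 2723
Base: 1483 + 80 + 993 + 516 + 167 = 3239
CON3 = 2723 / 3239 = 0.8407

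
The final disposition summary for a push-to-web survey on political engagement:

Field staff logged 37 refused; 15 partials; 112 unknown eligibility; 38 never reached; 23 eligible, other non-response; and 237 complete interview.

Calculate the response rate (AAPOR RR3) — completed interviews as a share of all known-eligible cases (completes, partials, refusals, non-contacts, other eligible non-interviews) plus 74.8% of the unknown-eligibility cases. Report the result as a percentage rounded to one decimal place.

54.6%

Numerator → 237
Determined eligible → 237 + 15 + 37 + 38 + 23 = 350
Eligible share of unknowns → 0.7480 × 112 = 83.78
Base → 350 + 83.78 = 433.78
RR3 = 237 / 433.78 = 0.5464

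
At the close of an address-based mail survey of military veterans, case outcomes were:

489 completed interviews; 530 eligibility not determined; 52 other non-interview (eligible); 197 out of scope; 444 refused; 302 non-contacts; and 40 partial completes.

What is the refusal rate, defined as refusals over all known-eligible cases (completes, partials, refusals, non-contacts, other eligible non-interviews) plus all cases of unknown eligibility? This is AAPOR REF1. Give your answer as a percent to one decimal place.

23.9%

Num → 444
Base → 489 + 40 + 444 + 302 + 52 + 530 = 1857
REF1 = 444 / 1857 = 0.2391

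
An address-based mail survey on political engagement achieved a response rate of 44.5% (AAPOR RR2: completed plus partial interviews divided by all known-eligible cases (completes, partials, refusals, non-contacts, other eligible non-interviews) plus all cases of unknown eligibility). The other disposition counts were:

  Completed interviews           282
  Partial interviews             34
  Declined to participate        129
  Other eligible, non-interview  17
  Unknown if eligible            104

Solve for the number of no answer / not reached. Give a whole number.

144

Num = 282 + 34 = 316
RR2 = 316 / D = 0.445
D = 316 / 0.445 = 710.1
Rest of base = 566
no answer / not reached = 710.1 − 566 ≈ 144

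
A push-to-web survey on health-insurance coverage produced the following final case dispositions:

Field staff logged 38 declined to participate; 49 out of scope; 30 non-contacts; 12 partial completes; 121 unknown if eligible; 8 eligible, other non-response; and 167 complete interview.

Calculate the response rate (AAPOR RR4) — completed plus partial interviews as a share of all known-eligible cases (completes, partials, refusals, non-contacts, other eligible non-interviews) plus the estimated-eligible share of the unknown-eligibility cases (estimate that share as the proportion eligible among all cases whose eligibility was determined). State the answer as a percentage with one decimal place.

50.2%

Num: 167 + 12 = 179
Known eligible: 167 + 12 + 38 + 30 + 8 = 255
e = 255 / (255 + 49) = 255 / 304 = 0.8388
e × U: 0.8388 × 121 = 101.49
Denom: 255 + 101.49 = 356.49
RR4 = 179 / 356.49 = 0.5021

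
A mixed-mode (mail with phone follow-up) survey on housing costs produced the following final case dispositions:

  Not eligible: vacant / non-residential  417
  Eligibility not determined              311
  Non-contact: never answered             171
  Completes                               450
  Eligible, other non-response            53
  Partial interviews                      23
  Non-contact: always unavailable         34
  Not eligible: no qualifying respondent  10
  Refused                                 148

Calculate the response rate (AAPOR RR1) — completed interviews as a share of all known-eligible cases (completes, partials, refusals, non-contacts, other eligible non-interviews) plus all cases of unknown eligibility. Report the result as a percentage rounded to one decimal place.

Never reached = 171 + 34 = 205
Ineligible = 10 + 417 = 427
Numerator: 450
Base: 450 + 23 + 148 + 205 + 53 + 311 = 1190
RR1 = 450 / 1190 = 0.3782

37.8%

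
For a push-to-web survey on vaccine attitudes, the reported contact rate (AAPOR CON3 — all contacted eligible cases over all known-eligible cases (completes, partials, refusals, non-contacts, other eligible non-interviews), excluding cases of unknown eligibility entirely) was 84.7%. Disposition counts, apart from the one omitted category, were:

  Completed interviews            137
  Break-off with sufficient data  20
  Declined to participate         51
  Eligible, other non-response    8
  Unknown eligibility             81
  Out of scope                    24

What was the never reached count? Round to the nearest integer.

39

Numerator = 137 + 20 + 51 + 8 = 216
CON3 = 216 / D = 0.847
D = 216 / 0.847 = 255.0
Other denominator terms total 216
never reached = 255.0 − 216 ≈ 39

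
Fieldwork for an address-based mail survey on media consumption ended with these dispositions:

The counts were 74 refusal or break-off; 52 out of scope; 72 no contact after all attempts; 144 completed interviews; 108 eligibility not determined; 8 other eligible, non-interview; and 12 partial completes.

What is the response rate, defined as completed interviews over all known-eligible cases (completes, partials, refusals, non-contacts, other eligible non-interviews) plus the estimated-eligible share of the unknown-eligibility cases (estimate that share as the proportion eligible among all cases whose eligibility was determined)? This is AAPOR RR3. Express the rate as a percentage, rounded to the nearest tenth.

Top: 144
Known eligible: 144 + 12 + 74 + 72 + 8 = 310
e = 310 / (310 + 52) = 310 / 362 = 0.8564
Eligible share of unknowns: 0.8564 × 108 = 92.49
Denominator: 310 + 92.49 = 402.49
RR3 = 144 / 402.49 = 0.3578

35.8%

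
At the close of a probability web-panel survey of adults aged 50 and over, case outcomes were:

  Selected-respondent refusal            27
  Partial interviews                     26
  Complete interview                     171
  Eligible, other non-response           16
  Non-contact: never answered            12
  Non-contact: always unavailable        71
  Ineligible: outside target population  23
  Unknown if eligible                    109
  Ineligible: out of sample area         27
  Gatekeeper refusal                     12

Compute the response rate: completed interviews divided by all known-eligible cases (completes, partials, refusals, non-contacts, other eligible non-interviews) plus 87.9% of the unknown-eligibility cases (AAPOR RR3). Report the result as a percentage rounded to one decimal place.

Refusals = 12 + 27 = 39
Never reached = 12 + 71 = 83
Screened out, ineligible = 23 + 27 = 50
Top: 171
Eligible (known): 171 + 26 + 39 + 83 + 16 = 335
Eligible share of unknowns: 0.8790 × 109 = 95.81
Base: 335 + 95.81 = 430.81
RR3 = 171 / 430.81 = 0.3969

39.7%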